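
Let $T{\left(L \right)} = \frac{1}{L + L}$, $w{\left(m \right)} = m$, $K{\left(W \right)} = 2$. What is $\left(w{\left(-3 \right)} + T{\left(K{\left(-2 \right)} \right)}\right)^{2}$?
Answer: $\frac{121}{16} \approx 7.5625$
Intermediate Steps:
$T{\left(L \right)} = \frac{1}{2 L}$
$\left(w{\left(-3 \right)} + T{\left(K{\left(-2 \right)} \right)}\right)^{2} = \left(-3 + \frac{1}{2 \cdot 2}\right)^{2} = \left(-3 + \frac{1}{2} \cdot \frac{1}{2}\right)^{2} = \left(-3 + \frac{1}{4}\right)^{2} = \left(- \frac{11}{4}\right)^{2} = \frac{121}{16}$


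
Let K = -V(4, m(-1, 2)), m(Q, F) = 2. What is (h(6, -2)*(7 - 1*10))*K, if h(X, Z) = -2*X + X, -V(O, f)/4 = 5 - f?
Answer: 216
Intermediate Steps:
V(O, f) = -20 + 4*f (V(O, f) = -4*(5 - f) = -20 + 4*f)
h(X, Z) = -X
K = 12 (K = -(-20 + 4*2) = -(-20 + 8) = -1*(-12) = 12)
(h(6, -2)*(7 - 1*10))*K = ((-1*6)*(7 - 1*10))*12 = -6*(7 - 10)*12 = -6*(-3)*12 = 18*12 = 216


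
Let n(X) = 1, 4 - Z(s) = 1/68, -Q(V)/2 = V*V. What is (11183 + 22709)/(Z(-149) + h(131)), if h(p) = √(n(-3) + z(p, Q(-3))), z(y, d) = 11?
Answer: 624561776/17953 - 313433216*√3/17953 ≈ 4549.6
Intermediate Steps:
Q(V) = -2*V² (Q(V) = -2*V*V = -2*V²)
Z(s) = 271/68 (Z(s) = 4 - 1/68 = 271/68)
h(p) = 2*√3 (h(p) = √(1 + 11) = √12 = 2*√3)
(11183 + 22709)/(Z(-149) + h(131)) = (11183 + 22709)/(271/68 + 2*√3) = 33892/(271/68 + 2*√3)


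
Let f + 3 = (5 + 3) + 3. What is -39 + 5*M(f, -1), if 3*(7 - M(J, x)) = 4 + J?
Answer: -24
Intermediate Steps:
f = 8 (f = -3 + ((5 + 3) + 3) = -3 + (8 + 3) = -3 + 11 = 8)
M(J, x) = 17/3 - J/3 (M(J, x) = 7 - (4 + J)/3 = 7 + (-4/3 - J/3) = 17/3 - J/3)
-39 + 5*M(f, -1) = -39 + 5*(17/3 - 1/3*8) = -39 + 5*(17/3 - 8/3) = -39 + 5*3 = -39 + 15 = -24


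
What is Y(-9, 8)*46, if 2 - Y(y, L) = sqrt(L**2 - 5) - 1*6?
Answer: 368 - 46*sqrt(59) ≈ 14.667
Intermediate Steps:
Y(y, L) = 8 - sqrt(-5 + L**2) (Y(y, L) = 2 - (sqrt(L**2 - 5) - 1*6) = 2 - (sqrt(-5 + L**2) - 6) = 2 - (-6 + sqrt(-5 + L**2)) = 2 + (6 - sqrt(-5 + L**2)) = 8 - sqrt(-5 + L**2))
Y(-9, 8)*46 = (8 - sqrt(-5 + 8**2))*46 = (8 - sqrt(-5 + 64))*46 = (8 - sqrt(59))*46 = 368 - 46*sqrt(59)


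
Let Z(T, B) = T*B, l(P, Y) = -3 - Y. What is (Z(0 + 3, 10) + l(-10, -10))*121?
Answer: 4477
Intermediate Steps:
Z(T, B) = B*T
(Z(0 + 3, 10) + l(-10, -10))*121 = (10*(0 + 3) + (-3 - 1*(-10)))*121 = (10*3 + (-3 + 10))*121 = (30 + 7)*121 = 37*121 = 4477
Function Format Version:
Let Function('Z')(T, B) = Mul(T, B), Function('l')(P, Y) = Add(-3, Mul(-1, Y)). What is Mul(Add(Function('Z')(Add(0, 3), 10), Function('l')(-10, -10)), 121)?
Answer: 4477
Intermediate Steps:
Function('Z')(T, B) = Mul(B, T)
Mul(Add(Function('Z')(Add(0, 3), 10), Function('l')(-10, -10)), 121) = Mul(Add(Mul(10, Add(0, 3)), Add(-3, Mul(-1, -10))), 121) = Mul(Add(Mul(10, 3), Add(-3, 10)), 121) = Mul(Add(30, 7), 121) = Mul(37, 121) = 4477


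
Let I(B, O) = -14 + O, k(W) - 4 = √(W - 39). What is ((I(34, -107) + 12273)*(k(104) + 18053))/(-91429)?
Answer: -16879128/7033 - 12152*√65/91429 ≈ -2401.1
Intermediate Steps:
k(W) = 4 + √(-39 + W) (k(W) = 4 + √(W - 39) = 4 + √(-39 + W))
((I(34, -107) + 12273)*(k(104) + 18053))/(-91429) = (((-14 - 107) + 12273)*((4 + √(-39 + 104)) + 18053))/(-91429) = ((-121 + 12273)*((4 + √65) + 18053))*(-1/91429) = (12152*(18057 + √65))*(-1/91429) = (219428664 + 12152*√65)*(-1/91429) = -16879128/7033 - 12152*√65/91429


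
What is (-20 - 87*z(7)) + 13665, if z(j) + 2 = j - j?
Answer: 13819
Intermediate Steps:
z(j) = -2 (z(j) = -2 + (j - j) = -2 + 0 = -2)
(-20 - 87*z(7)) + 13665 = (-20 - 87*(-2)) + 13665 = (-20 + 174) + 13665 = 154 + 13665 = 13819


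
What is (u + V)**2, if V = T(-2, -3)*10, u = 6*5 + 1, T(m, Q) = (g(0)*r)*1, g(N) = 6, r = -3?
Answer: 22201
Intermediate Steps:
T(m, Q) = -18 (T(m, Q) = (6*(-3))*1 = -18*1 = -18)
u = 31 (u = 30 + 1 = 31)
V = -180 (V = -18*10 = -180)
(u + V)**2 = (31 - 180)**2 = (-149)**2 = 22201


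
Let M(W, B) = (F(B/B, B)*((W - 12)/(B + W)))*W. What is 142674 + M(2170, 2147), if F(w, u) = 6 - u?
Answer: -9410079602/4317 ≈ -2.1798e+6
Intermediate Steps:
M(W, B) = W*(-12 + W)*(6 - B)/(B + W) (M(W, B) = ((6 - B)*((W - 12)/(B + W)))*W = ((6 - B)*((-12 + W)/(B + W)))*W = ((-12 + W)*(6 - B)/(B + W))*W = W*(-12 + W)*(6 - B)/(B + W))
142674 + M(2170, 2147) = 142674 - 1*2170*(-12 + 2170)*(-6 + 2147)/(2147 + 2170) = 142674 - 1*2170*2158*2141/4317 = 142674 - 1*2170*1/4317*2158*2141 = 142674 - 10026003260/4317 = -9410079602/4317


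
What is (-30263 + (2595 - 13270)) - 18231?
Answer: -59169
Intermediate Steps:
(-30263 + (2595 - 13270)) - 18231 = (-30263 - 10675) - 18231 = -40938 - 18231 = -59169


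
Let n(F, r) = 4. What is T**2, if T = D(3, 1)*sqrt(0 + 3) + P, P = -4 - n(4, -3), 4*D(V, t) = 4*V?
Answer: 91 - 48*sqrt(3) ≈ 7.8616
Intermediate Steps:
D(V, t) = V (D(V, t) = (4*V)/4 = V)
P = -8 (P = -4 - 1*4 = -4 - 4 = -8)
T = -8 + 3*sqrt(3) (T = 3*sqrt(0 + 3) - 8 = 3*sqrt(3) - 8 = -8 + 3*sqrt(3) ≈ -2.8038)
T**2 = (-8 + 3*sqrt(3))**2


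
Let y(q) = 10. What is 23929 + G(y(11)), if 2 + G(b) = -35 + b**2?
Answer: 23992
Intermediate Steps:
G(b) = -37 + b**2 (G(b) = -2 + (-35 + b**2) = -37 + b**2)
23929 + G(y(11)) = 23929 + (-37 + 10**2) = 23929 + (-37 + 100) = 23929 + 63 = 23992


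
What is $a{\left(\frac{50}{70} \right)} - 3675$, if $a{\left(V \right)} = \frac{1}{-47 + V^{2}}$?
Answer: $- \frac{8371699}{2278} \approx -3675.0$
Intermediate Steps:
$a{\left(\frac{50}{70} \right)} - 3675 = \frac{1}{-47 + \left(\frac{50}{70}\right)^{2}} - 3675 = \frac{1}{-47 + \left(50 \cdot \frac{1}{70}\right)^{2}} - 3675 = \frac{1}{-47 + \left(\frac{5}{7}\right)^{2}} - 3675 = \frac{1}{-47 + \frac{25}{49}} - 3675 = \frac{1}{- \frac{2278}{49}} - 3675 = - \frac{49}{2278} - 3675 = - \frac{8371699}{2278}$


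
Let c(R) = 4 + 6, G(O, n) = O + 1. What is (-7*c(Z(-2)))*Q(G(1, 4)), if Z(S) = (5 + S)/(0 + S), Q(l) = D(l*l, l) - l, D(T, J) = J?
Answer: 0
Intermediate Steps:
G(O, n) = 1 + O
Q(l) = 0 (Q(l) = l - l = 0)
Z(S) = (5 + S)/S
c(R) = 10
(-7*c(Z(-2)))*Q(G(1, 4)) = -7*10*0 = -70*0 = 0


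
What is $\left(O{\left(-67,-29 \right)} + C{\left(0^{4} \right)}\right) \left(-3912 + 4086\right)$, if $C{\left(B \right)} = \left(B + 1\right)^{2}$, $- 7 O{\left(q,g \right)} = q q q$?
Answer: $\frac{52333980}{7} \approx 7.4763 \cdot 10^{6}$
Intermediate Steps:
$O{\left(q,g \right)} = - \frac{q^{3}}{7}$ ($O{\left(q,g \right)} = - \frac{q q q}{7} = - \frac{q^{2} q}{7} = - \frac{q^{3}}{7}$)
$C{\left(B \right)} = \left(1 + B\right)^{2}$
$\left(O{\left(-67,-29 \right)} + C{\left(0^{4} \right)}\right) \left(-3912 + 4086\right) = \left(- \frac{\left(-67\right)^{3}}{7} + \left(1 + 0^{4}\right)^{2}\right) \left(-3912 + 4086\right) = \left(\left(- \frac{1}{7}\right) \left(-300763\right) + \left(1 + 0\right)^{2}\right) 174 = \left(\frac{300763}{7} + 1^{2}\right) 174 = \left(\frac{300763}{7} + 1\right) 174 = \frac{300770}{7} \cdot 174 = \frac{52333980}{7}$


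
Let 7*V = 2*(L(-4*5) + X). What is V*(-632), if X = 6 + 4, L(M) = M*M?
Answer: -518240/7 ≈ -74034.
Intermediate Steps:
L(M) = M**2
X = 10
V = 820/7 (V = (2*((-4*5)**2 + 10))/7 = (2*((-20)**2 + 10))/7 = (2*(400 + 10))/7 = (2*410)/7 = (1/7)*820 = 820/7 ≈ 117.14)
V*(-632) = (820/7)*(-632) = -518240/7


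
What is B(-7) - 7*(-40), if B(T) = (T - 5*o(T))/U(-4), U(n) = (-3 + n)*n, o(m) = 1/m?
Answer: 13709/49 ≈ 279.78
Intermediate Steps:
o(m) = 1/m
U(n) = n*(-3 + n)
B(T) = -5/(28*T) + T/28 (B(T) = (T - 5/T)/((-4*(-3 - 4))) = (T - 5/T)/((-4*(-7))) = (T - 5/T)/28 = (T - 5/T)*(1/28) = -5/(28*T) + T/28)
B(-7) - 7*(-40) = (1/28)*(-5 + (-7)²)/(-7) - 7*(-40) = (1/28)*(-⅐)*(-5 + 49) + 280 = (1/28)*(-⅐)*44 + 280 = -11/49 + 280 = 13709/49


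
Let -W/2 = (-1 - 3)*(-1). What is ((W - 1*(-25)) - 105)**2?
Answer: 7744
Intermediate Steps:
W = -8 (W = -2*(-1 - 3)*(-1) = -(-8)*(-1) = -2*4 = -8)
((W - 1*(-25)) - 105)**2 = ((-8 - 1*(-25)) - 105)**2 = ((-8 + 25) - 105)**2 = (17 - 105)**2 = (-88)**2 = 7744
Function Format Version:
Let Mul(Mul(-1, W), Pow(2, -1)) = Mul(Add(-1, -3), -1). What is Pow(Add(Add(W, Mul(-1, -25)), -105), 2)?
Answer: 7744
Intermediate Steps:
W = -8 (W = Mul(-2, Mul(Add(-1, -3), -1)) = Mul(-2, Mul(-4, -1)) = Mul(-2, 4) = -8)
Pow(Add(Add(W, Mul(-1, -25)), -105), 2) = Pow(Add(Add(-8, Mul(-1, -25)), -105), 2) = Pow(Add(Add(-8, 25), -105), 2) = Pow(Add(17, -105), 2) = Pow(-88, 2) = 7744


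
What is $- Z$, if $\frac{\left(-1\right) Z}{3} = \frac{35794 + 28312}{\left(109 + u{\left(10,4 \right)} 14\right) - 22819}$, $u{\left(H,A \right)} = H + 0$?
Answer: $- \frac{96159}{11285} \approx -8.521$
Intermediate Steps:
$u{\left(H,A \right)} = H$
$Z = \frac{96159}{11285}$ ($Z = - 3 \frac{35794 + 28312}{\left(109 + 10 \cdot 14\right) - 22819} = - 3 \frac{64106}{\left(109 + 140\right) - 22819} = - 3 \frac{64106}{249 - 22819} = - 3 \frac{64106}{-22570} = - 3 \cdot 64106 \left(- \frac{1}{22570}\right) = \left(-3\right) \left(- \frac{32053}{11285}\right) = \frac{96159}{11285} \approx 8.521$)
$- Z = \left(-1\right) \frac{96159}{11285} = - \frac{96159}{11285}$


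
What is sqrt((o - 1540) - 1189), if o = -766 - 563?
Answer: I*sqrt(4058) ≈ 63.702*I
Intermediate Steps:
o = -1329
sqrt((o - 1540) - 1189) = sqrt((-1329 - 1540) - 1189) = sqrt(-2869 - 1189) = sqrt(-4058) = I*sqrt(4058)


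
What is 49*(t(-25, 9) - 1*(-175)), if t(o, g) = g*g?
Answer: 12544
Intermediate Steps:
t(o, g) = g**2
49*(t(-25, 9) - 1*(-175)) = 49*(9**2 - 1*(-175)) = 49*(81 + 175) = 49*256 = 12544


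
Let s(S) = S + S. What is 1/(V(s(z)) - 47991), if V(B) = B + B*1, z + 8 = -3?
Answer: -1/48035 ≈ -2.0818e-5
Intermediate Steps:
z = -11 (z = -8 - 3 = -11)
s(S) = 2*S
V(B) = 2*B (V(B) = B + B = 2*B)
1/(V(s(z)) - 47991) = 1/(2*(2*(-11)) - 47991) = 1/(2*(-22) - 47991) = 1/(-44 - 47991) = 1/(-48035) = -1/48035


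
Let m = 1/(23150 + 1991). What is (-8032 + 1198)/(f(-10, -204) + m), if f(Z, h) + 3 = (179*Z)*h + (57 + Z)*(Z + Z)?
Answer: -1684447/89772349 ≈ -0.018764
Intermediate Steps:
m = 1/25141 ≈ 3.9776e-5
f(Z, h) = -3 + 2*Z*(57 + Z) + 179*Z*h (f(Z, h) = -3 + ((179*Z)*h + (57 + Z)*(Z + Z)) = -3 + (179*Z*h + (57 + Z)*(2*Z)) = -3 + (179*Z*h + 2*Z*(57 + Z)) = -3 + (2*Z*(57 + Z) + 179*Z*h) = -3 + 2*Z*(57 + Z) + 179*Z*h)
(-8032 + 1198)/(f(-10, -204) + m) = (-8032 + 1198)/((-3 + 2*(-10)² + 114*(-10) + 179*(-10)*(-204)) + 1/25141) = -6834/((-3 + 2*100 - 1140 + 365160) + 1/25141) = -6834/((-3 + 200 - 1140 + 365160) + 1/25141) = -6834/(364217 + 1/25141) = -6834/9156779598/25141 = -6834*25141/9156779598 = -1684447/89772349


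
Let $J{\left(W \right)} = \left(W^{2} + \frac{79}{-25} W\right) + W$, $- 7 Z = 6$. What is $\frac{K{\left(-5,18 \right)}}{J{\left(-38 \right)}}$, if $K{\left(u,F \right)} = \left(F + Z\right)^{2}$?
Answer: $\frac{45000}{233681} \approx 0.19257$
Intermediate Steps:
$Z = - \frac{6}{7}$ ($Z = \left(- \frac{1}{7}\right) 6 = - \frac{6}{7} \approx -0.85714$)
$J{\left(W \right)} = W^{2} - \frac{54 W}{25}$ ($J{\left(W \right)} = \left(W^{2} + 79 \left(- \frac{1}{25}\right) W\right) + W = \left(W^{2} - \frac{79 W}{25}\right) + W = W^{2} - \frac{54 W}{25}$)
$K{\left(u,F \right)} = \left(- \frac{6}{7} + F\right)^{2}$ ($K{\left(u,F \right)} = \left(F - \frac{6}{7}\right)^{2} = \left(- \frac{6}{7} + F\right)^{2}$)
$\frac{K{\left(-5,18 \right)}}{J{\left(-38 \right)}} = \frac{\frac{1}{49} \left(-6 + 7 \cdot 18\right)^{2}}{\frac{1}{25} \left(-38\right) \left(-54 + 25 \left(-38\right)\right)} = \frac{\frac{1}{49} \left(-6 + 126\right)^{2}}{\frac{1}{25} \left(-38\right) \left(-54 - 950\right)} = \frac{\frac{1}{49} \cdot 120^{2}}{\frac{1}{25} \left(-38\right) \left(-1004\right)} = \frac{\frac{1}{49} \cdot 14400}{\frac{38152}{25}} = \frac{14400}{49} \cdot \frac{25}{38152} = \frac{45000}{233681}$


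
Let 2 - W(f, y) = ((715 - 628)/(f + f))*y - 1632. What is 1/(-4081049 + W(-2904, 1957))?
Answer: -1936/7897690687 ≈ -2.4513e-7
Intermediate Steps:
W(f, y) = 1634 - 87*y/(2*f) (W(f, y) = 2 - (((715 - 628)/(f + f))*y - 1632) = 2 - ((87/((2*f)))*y - 1632) = 2 - ((87*(1/(2*f)))*y - 1632) = 2 - ((87/(2*f))*y - 1632) = 2 - (87*y/(2*f) - 1632) = 2 - (-1632 + 87*y/(2*f)) = 2 + (1632 - 87*y/(2*f)) = 1634 - 87*y/(2*f))
1/(-4081049 + W(-2904, 1957)) = 1/(-4081049 + (1634 - 87/2*1957/(-2904))) = 1/(-4081049 + (1634 - 87/2*1957*(-1/2904))) = 1/(-4081049 + (1634 + 56753/1936)) = 1/(-4081049 + 3220177/1936) = 1/(-7897690687/1936) = -1936/7897690687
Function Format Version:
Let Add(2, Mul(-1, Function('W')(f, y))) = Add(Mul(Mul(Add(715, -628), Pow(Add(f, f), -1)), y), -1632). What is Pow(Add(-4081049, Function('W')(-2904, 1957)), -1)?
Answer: Rational(-1936, 7897690687) ≈ -2.4513e-7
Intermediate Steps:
Function('W')(f, y) = Add(1634, Mul(Rational(-87, 2), y, Pow(f, -1))) (Function('W')(f, y) = Add(2, Mul(-1, Add(Mul(Mul(Add(715, -628), Pow(Add(f, f), -1)), y), -1632))) = Add(2, Mul(-1, Add(Mul(Mul(87, Pow(Mul(2, f), -1)), y), -1632))) = Add(2, Mul(-1, Add(Mul(Mul(87, Mul(Rational(1, 2), Pow(f, -1))), y), -1632))) = Add(2, Mul(-1, Add(Mul(Mul(Rational(87, 2), Pow(f, -1)), y), -1632))) = Add(2, Mul(-1, Add(Mul(Rational(87, 2), y, Pow(f, -1)), -1632))) = Add(2, Mul(-1, Add(-1632, Mul(Rational(87, 2), y, Pow(f, -1))))) = Add(2, Add(1632, Mul(Rational(-87, 2), y, Pow(f, -1)))) = Add(1634, Mul(Rational(-87, 2), y, Pow(f, -1))))
Pow(Add(-4081049, Function('W')(-2904, 1957)), -1) = Pow(Add(-4081049, Add(1634, Mul(Rational(-87, 2), 1957, Pow(-2904, -1)))), -1) = Pow(Add(-4081049, Add(1634, Mul(Rational(-87, 2), 1957, Rational(-1, 2904)))), -1) = Pow(Add(-4081049, Add(1634, Rational(56753, 1936))), -1) = Pow(Add(-4081049, Rational(3220177, 1936)), -1) = Pow(Rational(-7897690687, 1936), -1) = Rational(-1936, 7897690687)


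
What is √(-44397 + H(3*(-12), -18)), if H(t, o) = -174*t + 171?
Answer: 3*I*√4218 ≈ 194.84*I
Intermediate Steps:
H(t, o) = 171 - 174*t
√(-44397 + H(3*(-12), -18)) = √(-44397 + (171 - 522*(-12))) = √(-44397 + (171 - 174*(-36))) = √(-44397 + (171 + 6264)) = √(-44397 + 6435) = √(-37962) = 3*I*√4218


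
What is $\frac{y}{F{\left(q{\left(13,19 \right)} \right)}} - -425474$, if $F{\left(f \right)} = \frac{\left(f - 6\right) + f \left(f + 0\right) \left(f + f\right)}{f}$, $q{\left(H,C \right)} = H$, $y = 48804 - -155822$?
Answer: $\frac{1875171212}{4401} \approx 4.2608 \cdot 10^{5}$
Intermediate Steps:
$y = 204626$ ($y = 48804 + 155822 = 204626$)
$F{\left(f \right)} = \frac{-6 + f + 2 f^{3}}{f}$ ($F{\left(f \right)} = \frac{\left(-6 + f\right) + f f 2 f}{f} = \frac{\left(-6 + f\right) + f 2 f^{2}}{f} = \frac{\left(-6 + f\right) + 2 f^{3}}{f} = \frac{-6 + f + 2 f^{3}}{f}$)
$\frac{y}{F{\left(q{\left(13,19 \right)} \right)}} - -425474 = \frac{204626}{\frac{1}{13} \left(-6 + 13 + 2 \cdot 13^{3}\right)} - -425474 = \frac{204626}{\frac{1}{13} \left(-6 + 13 + 2 \cdot 2197\right)} + 425474 = \frac{204626}{\frac{1}{13} \left(-6 + 13 + 4394\right)} + 425474 = \frac{204626}{\frac{1}{13} \cdot 4401} + 425474 = \frac{204626}{\frac{4401}{13}} + 425474 = 204626 \cdot \frac{13}{4401} + 425474 = \frac{2660138}{4401} + 425474 = \frac{1875171212}{4401}$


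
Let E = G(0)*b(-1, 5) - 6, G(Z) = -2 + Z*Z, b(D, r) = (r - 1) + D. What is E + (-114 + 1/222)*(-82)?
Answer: 1036255/111 ≈ 9335.6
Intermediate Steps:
b(D, r) = -1 + D + r (b(D, r) = (-1 + r) + D = -1 + D + r)
G(Z) = -2 + Z²
E = -12 (E = (-2 + 0²)*(-1 - 1 + 5) - 6 = (-2 + 0)*3 - 6 = -2*3 - 6 = -6 - 6 = -12)
E + (-114 + 1/222)*(-82) = -12 + (-114 + 1/222)*(-82) = -12 - 25307/222*(-82) = -12 + 1037587/111 = 1036255/111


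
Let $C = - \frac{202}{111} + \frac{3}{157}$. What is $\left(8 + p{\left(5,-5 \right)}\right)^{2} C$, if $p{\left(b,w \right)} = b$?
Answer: $- \frac{5303389}{17427} \approx -304.32$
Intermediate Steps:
$C = - \frac{31381}{17427}$ ($C = \left(-202\right) \frac{1}{111} + 3 \cdot \frac{1}{157} = - \frac{202}{111} + \frac{3}{157} = - \frac{31381}{17427} \approx -1.8007$)
$\left(8 + p{\left(5,-5 \right)}\right)^{2} C = \left(8 + 5\right)^{2} \left(- \frac{31381}{17427}\right) = 13^{2} \left(- \frac{31381}{17427}\right) = 169 \left(- \frac{31381}{17427}\right) = - \frac{5303389}{17427}$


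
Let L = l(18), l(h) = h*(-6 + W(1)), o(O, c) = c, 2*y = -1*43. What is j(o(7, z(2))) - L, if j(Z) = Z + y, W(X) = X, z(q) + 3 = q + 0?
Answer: 135/2 ≈ 67.500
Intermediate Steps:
z(q) = -3 + q (z(q) = -3 + (q + 0) = -3 + q)
y = -43/2 (y = (-1*43)/2 = (½)*(-43) = -43/2 ≈ -21.500)
j(Z) = -43/2 + Z (j(Z) = Z - 43/2 = -43/2 + Z)
l(h) = -5*h (l(h) = h*(-6 + 1) = h*(-5) = -5*h)
L = -90 (L = -5*18 = -90)
j(o(7, z(2))) - L = (-43/2 + (-3 + 2)) - 1*(-90) = (-43/2 - 1) + 90 = -45/2 + 90 = 135/2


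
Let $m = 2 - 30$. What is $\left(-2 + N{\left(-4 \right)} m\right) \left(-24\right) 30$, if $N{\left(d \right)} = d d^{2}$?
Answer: $-1288800$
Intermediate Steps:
$N{\left(d \right)} = d^{3}$
$m = -28$ ($m = 2 - 30 = -28$)
$\left(-2 + N{\left(-4 \right)} m\right) \left(-24\right) 30 = \left(-2 + \left(-4\right)^{3} \left(-28\right)\right) \left(-24\right) 30 = \left(-2 - -1792\right) \left(-24\right) 30 = \left(-2 + 1792\right) \left(-24\right) 30 = 1790 \left(-24\right) 30 = \left(-42960\right) 30 = -1288800$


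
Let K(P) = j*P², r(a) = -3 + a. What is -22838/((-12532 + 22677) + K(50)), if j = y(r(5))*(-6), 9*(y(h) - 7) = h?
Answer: 68514/294565 ≈ 0.23259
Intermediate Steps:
y(h) = 7 + h/9
j = -130/3 (j = (7 + (-3 + 5)/9)*(-6) = (7 + (⅑)*2)*(-6) = (7 + 2/9)*(-6) = (65/9)*(-6) = -130/3 ≈ -43.333)
K(P) = -130*P²/3
-22838/((-12532 + 22677) + K(50)) = -22838/((-12532 + 22677) - 130/3*50²) = -22838/(10145 - 130/3*2500) = -22838/(10145 - 325000/3) = -22838/(-294565/3) = -22838*(-3/294565) = 68514/294565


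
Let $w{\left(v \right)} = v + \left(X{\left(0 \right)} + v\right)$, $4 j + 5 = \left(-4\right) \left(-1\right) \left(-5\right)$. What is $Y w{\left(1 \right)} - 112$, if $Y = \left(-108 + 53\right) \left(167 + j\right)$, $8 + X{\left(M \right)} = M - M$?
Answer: $\frac{105871}{2} \approx 52936.0$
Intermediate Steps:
$X{\left(M \right)} = -8$ ($X{\left(M \right)} = -8 + \left(M - M\right) = -8 + 0 = -8$)
$j = - \frac{25}{4}$ ($j = - \frac{5}{4} + \frac{\left(-4\right) \left(-1\right) \left(-5\right)}{4} = - \frac{5}{4} + \frac{4 \left(-5\right)}{4} = - \frac{5}{4} + \frac{1}{4} \left(-20\right) = - \frac{5}{4} - 5 = - \frac{25}{4} \approx -6.25$)
$Y = - \frac{35365}{4}$ ($Y = \left(-108 + 53\right) \left(167 - \frac{25}{4}\right) = \left(-55\right) \frac{643}{4} = - \frac{35365}{4} \approx -8841.3$)
$w{\left(v \right)} = -8 + 2 v$ ($w{\left(v \right)} = v + \left(-8 + v\right) = -8 + 2 v$)
$Y w{\left(1 \right)} - 112 = - \frac{35365 \left(-8 + 2 \cdot 1\right)}{4} - 112 = - \frac{35365 \left(-8 + 2\right)}{4} - 112 = \left(- \frac{35365}{4}\right) \left(-6\right) - 112 = \frac{106095}{2} - 112 = \frac{105871}{2}$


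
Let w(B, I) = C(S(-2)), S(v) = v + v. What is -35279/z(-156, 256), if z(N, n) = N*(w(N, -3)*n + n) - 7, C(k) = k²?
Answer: 35279/678919 ≈ 0.051964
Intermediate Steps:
S(v) = 2*v
w(B, I) = 16 (w(B, I) = (2*(-2))² = (-4)² = 16)
z(N, n) = -7 + 17*N*n (z(N, n) = N*(16*n + n) - 7 = N*(17*n) - 7 = 17*N*n - 7 = -7 + 17*N*n)
-35279/z(-156, 256) = -35279/(-7 + 17*(-156)*256) = -35279/(-7 - 678912) = -35279/(-678919) = -35279*(-1/678919) = 35279/678919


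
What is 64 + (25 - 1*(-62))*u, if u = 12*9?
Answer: 9460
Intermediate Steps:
u = 108
64 + (25 - 1*(-62))*u = 64 + (25 - 1*(-62))*108 = 64 + (25 + 62)*108 = 64 + 87*108 = 64 + 9396 = 9460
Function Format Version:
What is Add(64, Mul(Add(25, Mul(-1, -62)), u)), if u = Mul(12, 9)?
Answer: 9460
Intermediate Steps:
u = 108
Add(64, Mul(Add(25, Mul(-1, -62)), u)) = Add(64, Mul(Add(25, Mul(-1, -62)), 108)) = Add(64, Mul(Add(25, 62), 108)) = Add(64, Mul(87, 108)) = Add(64, 9396) = 9460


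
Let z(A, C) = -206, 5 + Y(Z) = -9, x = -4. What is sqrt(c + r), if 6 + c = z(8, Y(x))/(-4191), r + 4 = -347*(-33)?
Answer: sqrt(200956090467)/4191 ≈ 106.96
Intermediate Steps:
Y(Z) = -14 (Y(Z) = -5 - 9 = -14)
r = 11447 (r = -4 - 347*(-33) = -4 + 11451 = 11447)
c = -24940/4191 (c = -6 - 206/(-4191) = -6 - 206*(-1/4191) = -6 + 206/4191 = -24940/4191 ≈ -5.9508)
sqrt(c + r) = sqrt(-24940/4191 + 11447) = sqrt(47949437/4191) = sqrt(200956090467)/4191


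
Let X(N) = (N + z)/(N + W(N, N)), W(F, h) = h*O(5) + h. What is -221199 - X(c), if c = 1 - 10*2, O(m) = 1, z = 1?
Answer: -4202787/19 ≈ -2.2120e+5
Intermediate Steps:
c = -19 (c = 1 - 20 = -19)
W(F, h) = 2*h (W(F, h) = h*1 + h = h + h = 2*h)
X(N) = (1 + N)/(3*N) (X(N) = (N + 1)/(N + 2*N) = (1 + N)/((3*N)) = (1 + N)*(1/(3*N)) = (1 + N)/(3*N))
-221199 - X(c) = -221199 - (1 - 19)/(3*(-19)) = -221199 - (-1)*(-18)/(3*19) = -221199 - 1*6/19 = -221199 - 6/19 = -4202787/19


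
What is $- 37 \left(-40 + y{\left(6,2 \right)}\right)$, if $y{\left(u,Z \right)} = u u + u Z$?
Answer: $-296$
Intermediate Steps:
$y{\left(u,Z \right)} = u^{2} + Z u$
$- 37 \left(-40 + y{\left(6,2 \right)}\right) = - 37 \left(-40 + 6 \left(2 + 6\right)\right) = - 37 \left(-40 + 6 \cdot 8\right) = - 37 \left(-40 + 48\right) = \left(-37\right) 8 = -296$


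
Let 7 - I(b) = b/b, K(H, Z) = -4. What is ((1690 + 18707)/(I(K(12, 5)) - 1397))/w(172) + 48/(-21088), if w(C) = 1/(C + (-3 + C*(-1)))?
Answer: 6203505/141026 ≈ 43.988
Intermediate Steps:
I(b) = 6 (I(b) = 7 - b/b = 7 - 1*1 = 7 - 1 = 6)
w(C) = -⅓ (w(C) = 1/(C + (-3 - C)) = 1/(-3) = -⅓)
((1690 + 18707)/(I(K(12, 5)) - 1397))/w(172) + 48/(-21088) = ((1690 + 18707)/(6 - 1397))/(-⅓) + 48/(-21088) = (20397/(-1391))*(-3) + 48*(-1/21088) = (20397*(-1/1391))*(-3) - 3/1318 = -1569/107*(-3) - 3/1318 = 4707/107 - 3/1318 = 6203505/141026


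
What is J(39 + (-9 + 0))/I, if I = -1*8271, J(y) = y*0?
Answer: 0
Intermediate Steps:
J(y) = 0
I = -8271
J(39 + (-9 + 0))/I = 0/(-8271) = 0*(-1/8271) = 0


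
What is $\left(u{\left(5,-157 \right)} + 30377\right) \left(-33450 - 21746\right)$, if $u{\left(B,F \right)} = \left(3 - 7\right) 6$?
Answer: $-1675364188$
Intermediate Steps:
$u{\left(B,F \right)} = -24$ ($u{\left(B,F \right)} = \left(-4\right) 6 = -24$)
$\left(u{\left(5,-157 \right)} + 30377\right) \left(-33450 - 21746\right) = \left(-24 + 30377\right) \left(-33450 - 21746\right) = 30353 \left(-55196\right) = -1675364188$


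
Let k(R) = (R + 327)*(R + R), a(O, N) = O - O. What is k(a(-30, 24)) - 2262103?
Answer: -2262103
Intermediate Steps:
a(O, N) = 0
k(R) = 2*R*(327 + R) (k(R) = (327 + R)*(2*R) = 2*R*(327 + R))
k(a(-30, 24)) - 2262103 = 2*0*(327 + 0) - 2262103 = 2*0*327 - 2262103 = 0 - 2262103 = -2262103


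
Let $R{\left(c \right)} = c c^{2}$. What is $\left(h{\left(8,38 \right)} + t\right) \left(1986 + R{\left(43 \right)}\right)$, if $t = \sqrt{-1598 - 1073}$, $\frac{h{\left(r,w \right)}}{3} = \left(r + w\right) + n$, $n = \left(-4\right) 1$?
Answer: $10268118 + 81493 i \sqrt{2671} \approx 1.0268 \cdot 10^{7} + 4.2117 \cdot 10^{6} i$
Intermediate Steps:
$n = -4$
$R{\left(c \right)} = c^{3}$
$h{\left(r,w \right)} = -12 + 3 r + 3 w$ ($h{\left(r,w \right)} = 3 \left(\left(r + w\right) - 4\right) = 3 \left(-4 + r + w\right) = -12 + 3 r + 3 w$)
$t = i \sqrt{2671}$ ($t = \sqrt{-2671} = i \sqrt{2671} \approx 51.682 i$)
$\left(h{\left(8,38 \right)} + t\right) \left(1986 + R{\left(43 \right)}\right) = \left(\left(-12 + 3 \cdot 8 + 3 \cdot 38\right) + i \sqrt{2671}\right) \left(1986 + 43^{3}\right) = \left(\left(-12 + 24 + 114\right) + i \sqrt{2671}\right) \left(1986 + 79507\right) = \left(126 + i \sqrt{2671}\right) 81493 = 10268118 + 81493 i \sqrt{2671}$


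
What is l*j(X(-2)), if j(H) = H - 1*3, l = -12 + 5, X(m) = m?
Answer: 35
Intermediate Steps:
l = -7
j(H) = -3 + H (j(H) = H - 3 = -3 + H)
l*j(X(-2)) = -7*(-3 - 2) = -7*(-5) = 35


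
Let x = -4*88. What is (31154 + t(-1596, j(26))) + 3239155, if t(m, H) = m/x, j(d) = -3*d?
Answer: 287787591/88 ≈ 3.2703e+6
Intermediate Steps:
x = -352
t(m, H) = -m/352 (t(m, H) = m/(-352) = m*(-1/352) = -m/352)
(31154 + t(-1596, j(26))) + 3239155 = (31154 - 1/352*(-1596)) + 3239155 = (31154 + 399/88) + 3239155 = 2741951/88 + 3239155 = 287787591/88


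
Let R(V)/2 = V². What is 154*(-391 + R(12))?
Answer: -15862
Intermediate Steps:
R(V) = 2*V²
154*(-391 + R(12)) = 154*(-391 + 2*12²) = 154*(-391 + 2*144) = 154*(-391 + 288) = 154*(-103) = -15862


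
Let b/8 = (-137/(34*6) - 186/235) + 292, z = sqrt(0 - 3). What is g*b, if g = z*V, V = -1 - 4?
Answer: -27856682*I*sqrt(3)/2397 ≈ -20129.0*I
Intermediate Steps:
z = I*sqrt(3) (z = sqrt(-3) = I*sqrt(3) ≈ 1.732*I)
b = 27856682/11985 (b = 8*((-137/(34*6) - 186/235) + 292) = 8*((-137/204 - 186*1/235) + 292) = 8*((-137*1/204 - 186/235) + 292) = 8*((-137/204 - 186/235) + 292) = 8*(-70139/47940 + 292) = 8*(13928341/47940) = 27856682/11985 ≈ 2324.3)
V = -5
g = -5*I*sqrt(3) (g = (I*sqrt(3))*(-5) = -5*I*sqrt(3) ≈ -8.6602*I)
g*b = -5*I*sqrt(3)*(27856682/11985) = -27856682*I*sqrt(3)/2397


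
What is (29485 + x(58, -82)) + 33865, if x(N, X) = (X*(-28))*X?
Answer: -124922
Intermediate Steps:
x(N, X) = -28*X² (x(N, X) = (-28*X)*X = -28*X²)
(29485 + x(58, -82)) + 33865 = (29485 - 28*(-82)²) + 33865 = (29485 - 28*6724) + 33865 = (29485 - 188272) + 33865 = -158787 + 33865 = -124922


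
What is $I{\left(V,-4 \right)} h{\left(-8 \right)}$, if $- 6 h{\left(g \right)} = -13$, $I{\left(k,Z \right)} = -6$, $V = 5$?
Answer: $-13$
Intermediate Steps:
$h{\left(g \right)} = \frac{13}{6}$ ($h{\left(g \right)} = \left(- \frac{1}{6}\right) \left(-13\right) = \frac{13}{6}$)
$I{\left(V,-4 \right)} h{\left(-8 \right)} = \left(-6\right) \frac{13}{6} = -13$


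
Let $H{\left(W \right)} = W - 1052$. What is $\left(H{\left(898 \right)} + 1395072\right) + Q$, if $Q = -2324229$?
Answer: $-929311$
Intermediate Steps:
$H{\left(W \right)} = -1052 + W$
$\left(H{\left(898 \right)} + 1395072\right) + Q = \left(\left(-1052 + 898\right) + 1395072\right) - 2324229 = \left(-154 + 1395072\right) - 2324229 = 1394918 - 2324229 = -929311$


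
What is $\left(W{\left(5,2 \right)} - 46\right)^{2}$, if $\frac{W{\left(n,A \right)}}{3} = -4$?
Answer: $3364$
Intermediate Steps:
$W{\left(n,A \right)} = -12$ ($W{\left(n,A \right)} = 3 \left(-4\right) = -12$)
$\left(W{\left(5,2 \right)} - 46\right)^{2} = \left(-12 - 46\right)^{2} = \left(-58\right)^{2} = 3364$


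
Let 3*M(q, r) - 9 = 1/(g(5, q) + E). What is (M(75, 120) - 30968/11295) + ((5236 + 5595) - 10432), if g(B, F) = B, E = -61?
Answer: 252535067/632520 ≈ 399.25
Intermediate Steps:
M(q, r) = 503/168 (M(q, r) = 3 + 1/(3*(5 - 61)) = 3 + (⅓)/(-56) = 3 + (⅓)*(-1/56) = 3 - 1/168 = 503/168)
(M(75, 120) - 30968/11295) + ((5236 + 5595) - 10432) = (503/168 - 30968/11295) + ((5236 + 5595) - 10432) = (503/168 - 30968*1/11295) + (10831 - 10432) = (503/168 - 30968/11295) + 399 = 159587/632520 + 399 = 252535067/632520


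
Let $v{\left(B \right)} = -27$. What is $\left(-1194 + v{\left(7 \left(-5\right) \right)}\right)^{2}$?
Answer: $1490841$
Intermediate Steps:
$\left(-1194 + v{\left(7 \left(-5\right) \right)}\right)^{2} = \left(-1194 - 27\right)^{2} = \left(-1221\right)^{2} = 1490841$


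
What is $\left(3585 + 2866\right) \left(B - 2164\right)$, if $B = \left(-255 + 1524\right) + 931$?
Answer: $232236$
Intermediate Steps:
$B = 2200$ ($B = 1269 + 931 = 2200$)
$\left(3585 + 2866\right) \left(B - 2164\right) = \left(3585 + 2866\right) \left(2200 - 2164\right) = 6451 \left(2200 - 2164\right) = 6451 \cdot 36 = 232236$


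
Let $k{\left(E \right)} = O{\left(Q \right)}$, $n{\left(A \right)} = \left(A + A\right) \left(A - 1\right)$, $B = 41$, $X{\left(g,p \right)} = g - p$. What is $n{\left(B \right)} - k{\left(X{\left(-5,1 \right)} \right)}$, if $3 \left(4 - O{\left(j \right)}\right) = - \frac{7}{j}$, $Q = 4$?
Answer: $\frac{39305}{12} \approx 3275.4$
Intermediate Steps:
$n{\left(A \right)} = 2 A \left(-1 + A\right)$
$O{\left(j \right)} = 4 + \frac{7}{3 j}$ ($O{\left(j \right)} = 4 - \frac{\left(-7\right) \frac{1}{j}}{3} = 4 + \frac{7}{3 j}$)
$k{\left(E \right)} = \frac{55}{12}$ ($k{\left(E \right)} = 4 + \frac{7}{3 \cdot 4} = 4 + \frac{7}{3} \cdot \frac{1}{4} = 4 + \frac{7}{12} = \frac{55}{12}$)
$n{\left(B \right)} - k{\left(X{\left(-5,1 \right)} \right)} = 2 \cdot 41 \left(-1 + 41\right) - \frac{55}{12} = 2 \cdot 41 \cdot 40 - \frac{55}{12} = 3280 - \frac{55}{12} = \frac{39305}{12}$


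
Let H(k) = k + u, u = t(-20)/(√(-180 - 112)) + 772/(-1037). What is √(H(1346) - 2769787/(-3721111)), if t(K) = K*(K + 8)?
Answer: √(106805472915285979545694147 - 130438822359398575173240*I*√73)/281691823811 ≈ 36.688 - 0.19141*I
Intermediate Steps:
t(K) = K*(8 + K)
u = -772/1037 - 120*I*√73/73 (u = (-20*(8 - 20))/(√(-180 - 112)) + 772/(-1037) = (-20*(-12))/(√(-292)) + 772*(-1/1037) = 240/((2*I*√73)) - 772/1037 = 240*(-I*√73/146) - 772/1037 = -120*I*√73/73 - 772/1037 = -772/1037 - 120*I*√73/73 ≈ -0.74446 - 14.045*I)
H(k) = -772/1037 + k - 120*I*√73/73 (H(k) = k + (-772/1037 - 120*I*√73/73) = -772/1037 + k - 120*I*√73/73)
√(H(1346) - 2769787/(-3721111)) = √((-772/1037 + 1346 - 120*I*√73/73) - 2769787/(-3721111)) = √((1395030/1037 - 120*I*√73/73) - 2769787*(-1/3721111)) = √((1395030/1037 - 120*I*√73/73) + 2769787/3721111) = √(5193933747449/3858792107 - 120*I*√73/73)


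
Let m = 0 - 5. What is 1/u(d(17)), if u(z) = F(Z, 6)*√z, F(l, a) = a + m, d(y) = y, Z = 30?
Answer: √17/17 ≈ 0.24254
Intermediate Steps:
m = -5
F(l, a) = -5 + a (F(l, a) = a - 5 = -5 + a)
u(z) = √z (u(z) = (-5 + 6)*√z = 1*√z = √z)
1/u(d(17)) = 1/(√17) = √17/17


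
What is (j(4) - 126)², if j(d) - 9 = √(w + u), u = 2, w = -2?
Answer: 13689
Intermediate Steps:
j(d) = 9 (j(d) = 9 + √(-2 + 2) = 9 + √0 = 9 + 0 = 9)
(j(4) - 126)² = (9 - 126)² = (-117)² = 13689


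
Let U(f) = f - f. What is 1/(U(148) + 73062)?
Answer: 1/73062 ≈ 1.3687e-5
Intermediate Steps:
U(f) = 0
1/(U(148) + 73062) = 1/(0 + 73062) = 1/73062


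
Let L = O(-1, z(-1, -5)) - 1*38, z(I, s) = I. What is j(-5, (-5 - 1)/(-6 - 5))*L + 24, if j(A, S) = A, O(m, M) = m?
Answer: 219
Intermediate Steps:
L = -39 (L = -1 - 1*38 = -1 - 38 = -39)
j(-5, (-5 - 1)/(-6 - 5))*L + 24 = -5*(-39) + 24 = 195 + 24 = 219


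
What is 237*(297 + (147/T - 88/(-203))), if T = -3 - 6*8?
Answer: 240909552/3451 ≈ 69809.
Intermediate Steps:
T = -51 (T = -3 - 48 = -51)
237*(297 + (147/T - 88/(-203))) = 237*(297 + (147/(-51) - 88/(-203))) = 237*(297 + (147*(-1/51) - 88*(-1/203))) = 237*(297 + (-49/17 + 88/203)) = 237*(297 - 8451/3451) = 237*(1016496/3451) = 240909552/3451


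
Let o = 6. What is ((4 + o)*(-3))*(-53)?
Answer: 1590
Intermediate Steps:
((4 + o)*(-3))*(-53) = ((4 + 6)*(-3))*(-53) = (10*(-3))*(-53) = -30*(-53) = 1590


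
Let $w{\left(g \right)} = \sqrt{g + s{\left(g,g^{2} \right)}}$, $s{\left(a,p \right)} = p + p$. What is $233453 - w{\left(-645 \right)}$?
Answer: $233453 - \sqrt{831405} \approx 2.3254 \cdot 10^{5}$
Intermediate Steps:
$s{\left(a,p \right)} = 2 p$
$w{\left(g \right)} = \sqrt{g + 2 g^{2}}$
$233453 - w{\left(-645 \right)} = 233453 - \sqrt{- 645 \left(1 + 2 \left(-645\right)\right)} = 233453 - \sqrt{- 645 \left(1 - 1290\right)} = 233453 - \sqrt{\left(-645\right) \left(-1289\right)} = 233453 - \sqrt{831405}$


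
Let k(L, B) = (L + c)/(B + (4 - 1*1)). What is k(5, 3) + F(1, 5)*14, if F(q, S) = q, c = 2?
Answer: 91/6 ≈ 15.167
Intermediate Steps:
k(L, B) = (2 + L)/(3 + B) (k(L, B) = (L + 2)/(B + (4 - 1*1)) = (2 + L)/(B + (4 - 1)) = (2 + L)/(B + 3) = (2 + L)/(3 + B))
k(5, 3) + F(1, 5)*14 = (2 + 5)/(3 + 3) + 1*14 = 7/6 + 14 = 91/6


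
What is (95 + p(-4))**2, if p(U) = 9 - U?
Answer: 11664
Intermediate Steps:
(95 + p(-4))**2 = (95 + (9 - 1*(-4)))**2 = (95 + (9 + 4))**2 = (95 + 13)**2 = 108**2 = 11664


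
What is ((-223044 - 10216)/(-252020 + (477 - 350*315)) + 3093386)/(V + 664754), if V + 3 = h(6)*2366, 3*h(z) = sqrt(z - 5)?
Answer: 3357496903074/722362777867 ≈ 4.6479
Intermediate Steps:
h(z) = sqrt(-5 + z)/3 (h(z) = sqrt(z - 5)/3 = sqrt(-5 + z)/3)
V = 2357/3 (V = -3 + (sqrt(-5 + 6)/3)*2366 = -3 + (sqrt(1)/3)*2366 = -3 + ((1/3)*1)*2366 = -3 + (1/3)*2366 = -3 + 2366/3 = 2357/3 ≈ 785.67)
((-223044 - 10216)/(-252020 + (477 - 350*315)) + 3093386)/(V + 664754) = ((-223044 - 10216)/(-252020 + (477 - 350*315)) + 3093386)/(2357/3 + 664754) = (-233260/(-252020 + (477 - 110250)) + 3093386)/(1996619/3) = (-233260/(-252020 - 109773) + 3093386)*(3/1996619) = (-233260/(-361793) + 3093386)*(3/1996619) = (-233260*(-1/361793) + 3093386)*(3/1996619) = (233260/361793 + 3093386)*(3/1996619) = (1119165634358/361793)*(3/1996619) = 3357496903074/722362777867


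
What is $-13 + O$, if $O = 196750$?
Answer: $196737$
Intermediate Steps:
$-13 + O = -13 + 196750 = 196737$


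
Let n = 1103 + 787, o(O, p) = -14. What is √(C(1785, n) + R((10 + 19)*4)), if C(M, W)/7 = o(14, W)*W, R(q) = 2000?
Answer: 2*I*√45805 ≈ 428.04*I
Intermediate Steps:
n = 1890
C(M, W) = -98*W (C(M, W) = 7*(-14*W) = -98*W)
√(C(1785, n) + R((10 + 19)*4)) = √(-98*1890 + 2000) = √(-185220 + 2000) = √(-183220) = 2*I*√45805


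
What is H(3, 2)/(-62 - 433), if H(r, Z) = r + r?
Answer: -2/165 ≈ -0.012121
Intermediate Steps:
H(r, Z) = 2*r
H(3, 2)/(-62 - 433) = (2*3)/(-62 - 433) = 6/(-495) = 6*(-1/495) = -2/165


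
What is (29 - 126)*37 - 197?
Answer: -3786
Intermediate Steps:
(29 - 126)*37 - 197 = -97*37 - 197 = -3589 - 197 = -3786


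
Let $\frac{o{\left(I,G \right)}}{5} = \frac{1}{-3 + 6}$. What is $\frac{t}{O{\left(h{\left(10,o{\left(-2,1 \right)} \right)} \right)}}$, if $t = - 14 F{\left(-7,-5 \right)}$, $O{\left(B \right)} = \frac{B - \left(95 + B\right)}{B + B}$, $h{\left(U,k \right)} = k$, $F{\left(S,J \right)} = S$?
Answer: $- \frac{196}{57} \approx -3.4386$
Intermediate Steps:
$o{\left(I,G \right)} = \frac{5}{3}$ ($o{\left(I,G \right)} = \frac{5}{-3 + 6} = \frac{5}{3}$)
$O{\left(B \right)} = - \frac{95}{2 B}$
$t = 98$ ($t = \left(-14\right) \left(-7\right) = 98$)
$\frac{t}{O{\left(h{\left(10,o{\left(-2,1 \right)} \right)} \right)}} = \frac{98}{\left(- \frac{95}{2}\right) \frac{1}{\frac{5}{3}}} = \frac{98}{\left(- \frac{95}{2}\right) \frac{3}{5}} = \frac{98}{- \frac{57}{2}} = 98 \left(- \frac{2}{57}\right) = - \frac{196}{57}$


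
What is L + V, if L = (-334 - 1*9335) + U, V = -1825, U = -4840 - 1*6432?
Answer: -22766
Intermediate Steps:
U = -11272 (U = -4840 - 6432 = -11272)
L = -20941 (L = (-334 - 1*9335) - 11272 = (-334 - 9335) - 11272 = -9669 - 11272 = -20941)
L + V = -20941 - 1825 = -22766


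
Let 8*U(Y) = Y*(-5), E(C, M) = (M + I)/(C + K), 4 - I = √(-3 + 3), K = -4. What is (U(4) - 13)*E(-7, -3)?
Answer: 31/22 ≈ 1.4091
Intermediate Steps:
I = 4 (I = 4 - √(-3 + 3) = 4 - √0 = 4 - 1*0 = 4 + 0 = 4)
E(C, M) = (4 + M)/(-4 + C) (E(C, M) = (M + 4)/(C - 4) = (4 + M)/(-4 + C))
U(Y) = -5*Y/8 (U(Y) = (Y*(-5))/8 = (-5*Y)/8 = -5*Y/8)
(U(4) - 13)*E(-7, -3) = (-5/8*4 - 13)*((4 - 3)/(-4 - 7)) = (-5/2 - 13)*(1/(-11)) = -(-31)/22 = -31/2*(-1/11) = 31/22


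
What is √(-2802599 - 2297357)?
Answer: 2*I*√1274989 ≈ 2258.3*I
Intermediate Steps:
√(-2802599 - 2297357) = √(-5099956) = 2*I*√1274989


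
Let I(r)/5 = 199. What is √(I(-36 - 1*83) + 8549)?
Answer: 2*√2386 ≈ 97.693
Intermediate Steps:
I(r) = 995 (I(r) = 5*199 = 995)
√(I(-36 - 1*83) + 8549) = √(995 + 8549) = √9544 = 2*√2386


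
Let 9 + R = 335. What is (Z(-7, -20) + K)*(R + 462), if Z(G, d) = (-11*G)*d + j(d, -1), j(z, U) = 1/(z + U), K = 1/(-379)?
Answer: -9658720880/7959 ≈ -1.2136e+6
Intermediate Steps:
R = 326 (R = -9 + 335 = 326)
K = -1/379 ≈ -0.0026385
j(z, U) = 1/(U + z)
Z(G, d) = 1/(-1 + d) - 11*G*d (Z(G, d) = (-11*G)*d + 1/(-1 + d) = -11*G*d + 1/(-1 + d) = 1/(-1 + d) - 11*G*d)
(Z(-7, -20) + K)*(R + 462) = ((1 - 11*(-7)*(-20)*(-1 - 20))/(-1 - 20) - 1/379)*(326 + 462) = ((1 - 11*(-7)*(-20)*(-21))/(-21) - 1/379)*788 = (-(1 + 32340)/21 - 1/379)*788 = (-1/21*32341 - 1/379)*788 = (-32341/21 - 1/379)*788 = -12257260/7959*788 = -9658720880/7959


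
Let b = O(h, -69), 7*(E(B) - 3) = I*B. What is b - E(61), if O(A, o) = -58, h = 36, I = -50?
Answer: 2623/7 ≈ 374.71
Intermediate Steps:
E(B) = 3 - 50*B/7 (E(B) = 3 + (-50*B)/7 = 3 - 50*B/7)
b = -58
b - E(61) = -58 - (3 - 50/7*61) = -58 - (3 - 3050/7) = -58 - 1*(-3029/7) = -58 + 3029/7 = 2623/7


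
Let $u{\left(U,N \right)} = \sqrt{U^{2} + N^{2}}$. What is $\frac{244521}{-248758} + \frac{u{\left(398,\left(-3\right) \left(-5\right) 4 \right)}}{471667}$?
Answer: $- \frac{244521}{248758} + \frac{2 \sqrt{40501}}{471667} \approx -0.98211$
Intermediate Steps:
$u{\left(U,N \right)} = \sqrt{N^{2} + U^{2}}$
$\frac{244521}{-248758} + \frac{u{\left(398,\left(-3\right) \left(-5\right) 4 \right)}}{471667} = \frac{244521}{-248758} + \frac{\sqrt{\left(\left(-3\right) \left(-5\right) 4\right)^{2} + 398^{2}}}{471667} = 244521 \left(- \frac{1}{248758}\right) + \sqrt{\left(15 \cdot 4\right)^{2} + 158404} \cdot \frac{1}{471667} = - \frac{244521}{248758} + \sqrt{60^{2} + 158404} \cdot \frac{1}{471667} = - \frac{244521}{248758} + \sqrt{3600 + 158404} \cdot \frac{1}{471667} = - \frac{244521}{248758} + \sqrt{162004} \cdot \frac{1}{471667} = - \frac{244521}{248758} + 2 \sqrt{40501} \cdot \frac{1}{471667} = - \frac{244521}{248758} + \frac{2 \sqrt{40501}}{471667}$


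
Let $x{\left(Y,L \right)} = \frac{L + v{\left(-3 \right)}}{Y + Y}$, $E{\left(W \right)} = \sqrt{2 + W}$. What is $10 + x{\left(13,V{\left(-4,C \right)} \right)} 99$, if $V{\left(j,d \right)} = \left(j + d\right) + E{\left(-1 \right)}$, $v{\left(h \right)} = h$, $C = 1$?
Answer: $- \frac{235}{26} \approx -9.0385$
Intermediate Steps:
$V{\left(j,d \right)} = 1 + d + j$ ($V{\left(j,d \right)} = \left(j + d\right) + \sqrt{2 - 1} = \left(d + j\right) + \sqrt{1} = \left(d + j\right) + 1 = 1 + d + j$)
$x{\left(Y,L \right)} = \frac{-3 + L}{2 Y}$ ($x{\left(Y,L \right)} = \frac{L - 3}{Y + Y} = \frac{-3 + L}{2 Y}$)
$10 + x{\left(13,V{\left(-4,C \right)} \right)} 99 = 10 + \frac{-3 + \left(1 + 1 - 4\right)}{2 \cdot 13} \cdot 99 = 10 + \frac{1}{2} \cdot \frac{1}{13} \left(-3 - 2\right) 99 = 10 + \frac{1}{2} \cdot \frac{1}{13} \left(-5\right) 99 = 10 - \frac{495}{26} = - \frac{235}{26}$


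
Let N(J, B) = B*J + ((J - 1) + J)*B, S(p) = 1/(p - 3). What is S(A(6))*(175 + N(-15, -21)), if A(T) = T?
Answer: 1141/3 ≈ 380.33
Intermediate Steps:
S(p) = 1/(-3 + p)
N(J, B) = B*J + B*(-1 + 2*J) (N(J, B) = B*J + ((-1 + J) + J)*B = B*J + (-1 + 2*J)*B = B*J + B*(-1 + 2*J))
S(A(6))*(175 + N(-15, -21)) = (175 - 21*(-1 + 3*(-15)))/(-3 + 6) = (175 - 21*(-1 - 45))/3 = (175 - 21*(-46))/3 = (175 + 966)/3 = (⅓)*1141 = 1141/3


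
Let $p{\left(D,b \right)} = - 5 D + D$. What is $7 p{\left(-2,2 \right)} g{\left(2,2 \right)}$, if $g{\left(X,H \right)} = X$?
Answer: $112$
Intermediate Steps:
$p{\left(D,b \right)} = - 4 D$
$7 p{\left(-2,2 \right)} g{\left(2,2 \right)} = 7 \left(\left(-4\right) \left(-2\right)\right) 2 = 7 \cdot 8 \cdot 2 = 56 \cdot 2 = 112$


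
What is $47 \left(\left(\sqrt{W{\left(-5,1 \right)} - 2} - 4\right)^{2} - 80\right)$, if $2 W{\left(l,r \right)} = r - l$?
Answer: $-3337$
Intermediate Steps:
$W{\left(l,r \right)} = \frac{r}{2} - \frac{l}{2}$ ($W{\left(l,r \right)} = \frac{r - l}{2} = \frac{r}{2} - \frac{l}{2}$)
$47 \left(\left(\sqrt{W{\left(-5,1 \right)} - 2} - 4\right)^{2} - 80\right) = 47 \left(\left(\sqrt{\left(\frac{1}{2} \cdot 1 - - \frac{5}{2}\right) - 2} - 4\right)^{2} - 80\right) = 47 \left(\left(\sqrt{\left(\frac{1}{2} + \frac{5}{2}\right) - 2} - 4\right)^{2} - 80\right) = 47 \left(\left(\sqrt{3 - 2} - 4\right)^{2} - 80\right) = 47 \left(\left(\sqrt{1} - 4\right)^{2} - 80\right) = 47 \left(\left(1 - 4\right)^{2} - 80\right) = 47 \left(\left(-3\right)^{2} - 80\right) = 47 \left(9 - 80\right) = 47 \left(-71\right) = -3337$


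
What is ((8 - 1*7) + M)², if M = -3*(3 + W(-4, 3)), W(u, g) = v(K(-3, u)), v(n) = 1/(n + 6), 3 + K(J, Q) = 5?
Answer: 4489/64 ≈ 70.141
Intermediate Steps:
K(J, Q) = 2 (K(J, Q) = -3 + 5 = 2)
v(n) = 1/(6 + n)
W(u, g) = ⅛ (W(u, g) = 1/(6 + 2) = 1/8 = ⅛)
M = -75/8 (M = -3*(3 + ⅛) = -3*25/8 = -75/8 ≈ -9.3750)
((8 - 1*7) + M)² = ((8 - 1*7) - 75/8)² = ((8 - 7) - 75/8)² = (1 - 75/8)² = (-67/8)² = 4489/64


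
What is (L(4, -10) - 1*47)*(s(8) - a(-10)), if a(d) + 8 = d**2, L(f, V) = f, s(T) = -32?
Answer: 5332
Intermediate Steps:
a(d) = -8 + d**2
(L(4, -10) - 1*47)*(s(8) - a(-10)) = (4 - 1*47)*(-32 - (-8 + (-10)**2)) = (4 - 47)*(-32 - (-8 + 100)) = -43*(-32 - 1*92) = -43*(-32 - 92) = -43*(-124) = 5332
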